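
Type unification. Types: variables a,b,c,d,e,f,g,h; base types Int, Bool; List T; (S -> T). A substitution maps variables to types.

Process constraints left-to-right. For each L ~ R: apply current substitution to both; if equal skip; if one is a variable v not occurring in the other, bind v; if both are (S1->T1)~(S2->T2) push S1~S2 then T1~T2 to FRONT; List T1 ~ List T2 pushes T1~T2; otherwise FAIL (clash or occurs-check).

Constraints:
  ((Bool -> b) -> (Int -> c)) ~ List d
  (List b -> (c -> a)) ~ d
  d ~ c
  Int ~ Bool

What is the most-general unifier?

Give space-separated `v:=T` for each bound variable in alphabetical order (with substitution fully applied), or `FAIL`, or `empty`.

step 1: unify ((Bool -> b) -> (Int -> c)) ~ List d  [subst: {-} | 3 pending]
  clash: ((Bool -> b) -> (Int -> c)) vs List d

Answer: FAIL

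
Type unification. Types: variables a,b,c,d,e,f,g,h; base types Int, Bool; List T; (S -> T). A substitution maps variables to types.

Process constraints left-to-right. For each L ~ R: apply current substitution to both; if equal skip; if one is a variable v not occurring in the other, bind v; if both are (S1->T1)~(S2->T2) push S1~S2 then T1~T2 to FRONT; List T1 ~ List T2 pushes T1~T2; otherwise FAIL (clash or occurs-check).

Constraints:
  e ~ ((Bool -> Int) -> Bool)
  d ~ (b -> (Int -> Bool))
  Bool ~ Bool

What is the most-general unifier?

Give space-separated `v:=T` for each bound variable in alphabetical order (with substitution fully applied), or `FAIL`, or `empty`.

Answer: d:=(b -> (Int -> Bool)) e:=((Bool -> Int) -> Bool)

Derivation:
step 1: unify e ~ ((Bool -> Int) -> Bool)  [subst: {-} | 2 pending]
  bind e := ((Bool -> Int) -> Bool)
step 2: unify d ~ (b -> (Int -> Bool))  [subst: {e:=((Bool -> Int) -> Bool)} | 1 pending]
  bind d := (b -> (Int -> Bool))
step 3: unify Bool ~ Bool  [subst: {e:=((Bool -> Int) -> Bool), d:=(b -> (Int -> Bool))} | 0 pending]
  -> identical, skip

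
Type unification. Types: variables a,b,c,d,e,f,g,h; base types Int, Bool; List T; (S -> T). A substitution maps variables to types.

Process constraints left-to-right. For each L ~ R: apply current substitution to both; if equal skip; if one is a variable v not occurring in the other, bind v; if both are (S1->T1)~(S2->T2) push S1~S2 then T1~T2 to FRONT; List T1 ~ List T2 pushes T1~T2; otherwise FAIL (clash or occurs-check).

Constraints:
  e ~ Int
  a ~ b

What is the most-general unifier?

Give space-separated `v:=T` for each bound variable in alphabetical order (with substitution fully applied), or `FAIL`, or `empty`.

step 1: unify e ~ Int  [subst: {-} | 1 pending]
  bind e := Int
step 2: unify a ~ b  [subst: {e:=Int} | 0 pending]
  bind a := b

Answer: a:=b e:=Int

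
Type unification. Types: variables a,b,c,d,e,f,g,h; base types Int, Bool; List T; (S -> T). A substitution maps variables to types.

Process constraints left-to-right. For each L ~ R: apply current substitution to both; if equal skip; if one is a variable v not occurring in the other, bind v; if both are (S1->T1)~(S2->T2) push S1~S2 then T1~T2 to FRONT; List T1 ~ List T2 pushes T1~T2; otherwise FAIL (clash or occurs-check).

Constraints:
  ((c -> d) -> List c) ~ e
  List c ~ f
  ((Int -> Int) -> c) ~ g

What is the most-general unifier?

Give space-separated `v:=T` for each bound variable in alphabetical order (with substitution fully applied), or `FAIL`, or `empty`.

Answer: e:=((c -> d) -> List c) f:=List c g:=((Int -> Int) -> c)

Derivation:
step 1: unify ((c -> d) -> List c) ~ e  [subst: {-} | 2 pending]
  bind e := ((c -> d) -> List c)
step 2: unify List c ~ f  [subst: {e:=((c -> d) -> List c)} | 1 pending]
  bind f := List c
step 3: unify ((Int -> Int) -> c) ~ g  [subst: {e:=((c -> d) -> List c), f:=List c} | 0 pending]
  bind g := ((Int -> Int) -> c)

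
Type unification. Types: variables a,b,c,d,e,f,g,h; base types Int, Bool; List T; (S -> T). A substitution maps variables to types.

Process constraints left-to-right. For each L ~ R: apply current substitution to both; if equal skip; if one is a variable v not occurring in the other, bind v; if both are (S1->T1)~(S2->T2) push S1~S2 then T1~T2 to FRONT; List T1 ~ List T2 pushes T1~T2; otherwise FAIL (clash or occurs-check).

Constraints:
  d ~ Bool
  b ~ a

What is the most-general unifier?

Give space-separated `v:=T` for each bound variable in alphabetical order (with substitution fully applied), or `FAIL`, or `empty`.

Answer: b:=a d:=Bool

Derivation:
step 1: unify d ~ Bool  [subst: {-} | 1 pending]
  bind d := Bool
step 2: unify b ~ a  [subst: {d:=Bool} | 0 pending]
  bind b := a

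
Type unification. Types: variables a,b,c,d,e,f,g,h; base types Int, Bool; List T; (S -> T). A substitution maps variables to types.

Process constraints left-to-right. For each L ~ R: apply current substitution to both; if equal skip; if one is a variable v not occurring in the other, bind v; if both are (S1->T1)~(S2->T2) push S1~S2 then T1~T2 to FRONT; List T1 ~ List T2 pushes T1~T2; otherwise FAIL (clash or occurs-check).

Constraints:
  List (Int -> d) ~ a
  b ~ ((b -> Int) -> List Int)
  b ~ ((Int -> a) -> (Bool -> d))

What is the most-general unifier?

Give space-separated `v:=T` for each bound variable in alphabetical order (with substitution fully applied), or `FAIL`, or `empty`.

step 1: unify List (Int -> d) ~ a  [subst: {-} | 2 pending]
  bind a := List (Int -> d)
step 2: unify b ~ ((b -> Int) -> List Int)  [subst: {a:=List (Int -> d)} | 1 pending]
  occurs-check fail: b in ((b -> Int) -> List Int)

Answer: FAIL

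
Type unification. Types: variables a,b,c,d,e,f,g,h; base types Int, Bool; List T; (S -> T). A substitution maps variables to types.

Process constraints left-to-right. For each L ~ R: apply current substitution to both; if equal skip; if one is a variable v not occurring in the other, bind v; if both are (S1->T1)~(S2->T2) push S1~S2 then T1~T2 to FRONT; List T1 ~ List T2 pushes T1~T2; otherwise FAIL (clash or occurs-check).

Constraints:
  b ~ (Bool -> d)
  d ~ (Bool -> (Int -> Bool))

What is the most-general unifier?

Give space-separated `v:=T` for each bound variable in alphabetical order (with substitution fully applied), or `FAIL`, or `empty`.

Answer: b:=(Bool -> (Bool -> (Int -> Bool))) d:=(Bool -> (Int -> Bool))

Derivation:
step 1: unify b ~ (Bool -> d)  [subst: {-} | 1 pending]
  bind b := (Bool -> d)
step 2: unify d ~ (Bool -> (Int -> Bool))  [subst: {b:=(Bool -> d)} | 0 pending]
  bind d := (Bool -> (Int -> Bool))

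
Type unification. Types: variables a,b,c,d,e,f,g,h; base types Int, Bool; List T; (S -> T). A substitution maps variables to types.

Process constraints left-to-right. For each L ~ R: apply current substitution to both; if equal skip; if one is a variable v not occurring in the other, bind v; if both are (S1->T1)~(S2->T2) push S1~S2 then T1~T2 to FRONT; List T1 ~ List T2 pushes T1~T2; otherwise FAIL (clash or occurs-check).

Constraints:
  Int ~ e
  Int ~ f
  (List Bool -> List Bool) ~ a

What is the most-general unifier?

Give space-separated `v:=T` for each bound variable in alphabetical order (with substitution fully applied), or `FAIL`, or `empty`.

Answer: a:=(List Bool -> List Bool) e:=Int f:=Int

Derivation:
step 1: unify Int ~ e  [subst: {-} | 2 pending]
  bind e := Int
step 2: unify Int ~ f  [subst: {e:=Int} | 1 pending]
  bind f := Int
step 3: unify (List Bool -> List Bool) ~ a  [subst: {e:=Int, f:=Int} | 0 pending]
  bind a := (List Bool -> List Bool)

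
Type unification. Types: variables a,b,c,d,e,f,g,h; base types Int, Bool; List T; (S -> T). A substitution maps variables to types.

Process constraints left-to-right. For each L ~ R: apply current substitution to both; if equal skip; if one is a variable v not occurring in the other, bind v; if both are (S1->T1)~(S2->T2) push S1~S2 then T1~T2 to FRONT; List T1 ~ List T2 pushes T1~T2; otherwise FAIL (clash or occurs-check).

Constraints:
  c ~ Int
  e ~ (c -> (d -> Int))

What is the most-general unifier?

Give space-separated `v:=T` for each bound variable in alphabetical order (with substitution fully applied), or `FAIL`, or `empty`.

Answer: c:=Int e:=(Int -> (d -> Int))

Derivation:
step 1: unify c ~ Int  [subst: {-} | 1 pending]
  bind c := Int
step 2: unify e ~ (Int -> (d -> Int))  [subst: {c:=Int} | 0 pending]
  bind e := (Int -> (d -> Int))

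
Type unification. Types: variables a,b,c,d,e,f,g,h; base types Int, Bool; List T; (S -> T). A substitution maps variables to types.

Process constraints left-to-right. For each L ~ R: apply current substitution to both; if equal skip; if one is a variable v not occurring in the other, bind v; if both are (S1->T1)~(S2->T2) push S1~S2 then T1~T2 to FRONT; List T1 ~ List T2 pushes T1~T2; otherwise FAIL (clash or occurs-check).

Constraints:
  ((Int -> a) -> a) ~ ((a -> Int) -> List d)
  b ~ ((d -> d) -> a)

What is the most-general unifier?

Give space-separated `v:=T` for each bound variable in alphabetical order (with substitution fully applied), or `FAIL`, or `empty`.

Answer: FAIL

Derivation:
step 1: unify ((Int -> a) -> a) ~ ((a -> Int) -> List d)  [subst: {-} | 1 pending]
  -> decompose arrow: push (Int -> a)~(a -> Int), a~List d
step 2: unify (Int -> a) ~ (a -> Int)  [subst: {-} | 2 pending]
  -> decompose arrow: push Int~a, a~Int
step 3: unify Int ~ a  [subst: {-} | 3 pending]
  bind a := Int
step 4: unify Int ~ Int  [subst: {a:=Int} | 2 pending]
  -> identical, skip
step 5: unify Int ~ List d  [subst: {a:=Int} | 1 pending]
  clash: Int vs List d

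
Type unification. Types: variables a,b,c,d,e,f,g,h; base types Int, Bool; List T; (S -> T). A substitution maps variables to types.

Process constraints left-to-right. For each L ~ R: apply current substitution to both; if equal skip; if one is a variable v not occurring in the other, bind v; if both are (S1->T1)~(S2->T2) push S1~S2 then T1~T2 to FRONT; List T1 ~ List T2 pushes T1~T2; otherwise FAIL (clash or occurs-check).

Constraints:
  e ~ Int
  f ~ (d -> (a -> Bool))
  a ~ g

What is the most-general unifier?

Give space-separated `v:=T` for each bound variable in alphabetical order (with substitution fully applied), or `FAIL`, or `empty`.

Answer: a:=g e:=Int f:=(d -> (g -> Bool))

Derivation:
step 1: unify e ~ Int  [subst: {-} | 2 pending]
  bind e := Int
step 2: unify f ~ (d -> (a -> Bool))  [subst: {e:=Int} | 1 pending]
  bind f := (d -> (a -> Bool))
step 3: unify a ~ g  [subst: {e:=Int, f:=(d -> (a -> Bool))} | 0 pending]
  bind a := g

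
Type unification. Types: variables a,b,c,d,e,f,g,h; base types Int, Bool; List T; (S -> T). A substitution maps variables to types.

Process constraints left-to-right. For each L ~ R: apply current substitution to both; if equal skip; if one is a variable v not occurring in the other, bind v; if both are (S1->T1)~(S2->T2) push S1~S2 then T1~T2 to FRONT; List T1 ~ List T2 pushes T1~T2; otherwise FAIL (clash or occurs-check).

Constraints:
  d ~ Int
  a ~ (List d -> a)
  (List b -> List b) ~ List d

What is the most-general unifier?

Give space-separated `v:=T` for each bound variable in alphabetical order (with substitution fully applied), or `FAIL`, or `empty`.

Answer: FAIL

Derivation:
step 1: unify d ~ Int  [subst: {-} | 2 pending]
  bind d := Int
step 2: unify a ~ (List Int -> a)  [subst: {d:=Int} | 1 pending]
  occurs-check fail: a in (List Int -> a)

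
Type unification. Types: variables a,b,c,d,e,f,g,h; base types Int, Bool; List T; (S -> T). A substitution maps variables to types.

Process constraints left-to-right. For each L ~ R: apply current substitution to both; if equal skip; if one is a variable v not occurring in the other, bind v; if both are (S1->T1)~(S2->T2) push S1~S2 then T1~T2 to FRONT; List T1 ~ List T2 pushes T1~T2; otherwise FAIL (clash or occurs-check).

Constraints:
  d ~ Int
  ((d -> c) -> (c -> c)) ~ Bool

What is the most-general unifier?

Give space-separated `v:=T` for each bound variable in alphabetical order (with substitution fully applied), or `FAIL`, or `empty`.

Answer: FAIL

Derivation:
step 1: unify d ~ Int  [subst: {-} | 1 pending]
  bind d := Int
step 2: unify ((Int -> c) -> (c -> c)) ~ Bool  [subst: {d:=Int} | 0 pending]
  clash: ((Int -> c) -> (c -> c)) vs Bool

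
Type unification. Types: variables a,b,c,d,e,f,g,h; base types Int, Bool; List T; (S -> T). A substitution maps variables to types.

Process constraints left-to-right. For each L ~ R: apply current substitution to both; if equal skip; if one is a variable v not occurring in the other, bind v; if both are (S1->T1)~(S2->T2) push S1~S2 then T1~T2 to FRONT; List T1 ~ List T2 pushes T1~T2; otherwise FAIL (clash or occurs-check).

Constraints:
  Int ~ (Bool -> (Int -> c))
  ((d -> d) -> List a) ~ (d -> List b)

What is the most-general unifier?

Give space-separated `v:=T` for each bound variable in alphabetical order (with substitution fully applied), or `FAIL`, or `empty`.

step 1: unify Int ~ (Bool -> (Int -> c))  [subst: {-} | 1 pending]
  clash: Int vs (Bool -> (Int -> c))

Answer: FAIL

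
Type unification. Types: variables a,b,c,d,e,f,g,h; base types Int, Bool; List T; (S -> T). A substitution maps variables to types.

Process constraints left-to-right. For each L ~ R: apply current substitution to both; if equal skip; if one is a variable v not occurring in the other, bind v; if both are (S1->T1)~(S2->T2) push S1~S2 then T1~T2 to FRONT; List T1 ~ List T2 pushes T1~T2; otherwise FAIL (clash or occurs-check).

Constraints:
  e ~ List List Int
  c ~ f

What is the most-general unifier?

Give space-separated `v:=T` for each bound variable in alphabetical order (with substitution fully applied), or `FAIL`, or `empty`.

Answer: c:=f e:=List List Int

Derivation:
step 1: unify e ~ List List Int  [subst: {-} | 1 pending]
  bind e := List List Int
step 2: unify c ~ f  [subst: {e:=List List Int} | 0 pending]
  bind c := f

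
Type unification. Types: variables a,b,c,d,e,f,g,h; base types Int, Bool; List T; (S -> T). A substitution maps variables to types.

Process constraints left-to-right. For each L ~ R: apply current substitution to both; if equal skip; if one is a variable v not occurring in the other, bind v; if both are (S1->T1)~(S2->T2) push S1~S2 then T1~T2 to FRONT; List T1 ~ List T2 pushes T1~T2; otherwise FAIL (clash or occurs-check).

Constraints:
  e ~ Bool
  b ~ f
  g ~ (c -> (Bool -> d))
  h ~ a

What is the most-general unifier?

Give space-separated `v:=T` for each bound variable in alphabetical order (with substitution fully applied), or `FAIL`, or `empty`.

step 1: unify e ~ Bool  [subst: {-} | 3 pending]
  bind e := Bool
step 2: unify b ~ f  [subst: {e:=Bool} | 2 pending]
  bind b := f
step 3: unify g ~ (c -> (Bool -> d))  [subst: {e:=Bool, b:=f} | 1 pending]
  bind g := (c -> (Bool -> d))
step 4: unify h ~ a  [subst: {e:=Bool, b:=f, g:=(c -> (Bool -> d))} | 0 pending]
  bind h := a

Answer: b:=f e:=Bool g:=(c -> (Bool -> d)) h:=a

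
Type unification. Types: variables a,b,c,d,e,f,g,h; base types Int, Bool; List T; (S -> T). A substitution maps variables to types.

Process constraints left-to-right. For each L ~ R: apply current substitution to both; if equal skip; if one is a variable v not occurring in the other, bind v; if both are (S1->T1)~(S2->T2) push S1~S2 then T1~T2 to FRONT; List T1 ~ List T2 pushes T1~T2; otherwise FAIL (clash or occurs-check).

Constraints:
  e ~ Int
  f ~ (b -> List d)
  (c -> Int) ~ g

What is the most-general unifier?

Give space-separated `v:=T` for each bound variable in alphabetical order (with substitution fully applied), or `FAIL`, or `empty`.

Answer: e:=Int f:=(b -> List d) g:=(c -> Int)

Derivation:
step 1: unify e ~ Int  [subst: {-} | 2 pending]
  bind e := Int
step 2: unify f ~ (b -> List d)  [subst: {e:=Int} | 1 pending]
  bind f := (b -> List d)
step 3: unify (c -> Int) ~ g  [subst: {e:=Int, f:=(b -> List d)} | 0 pending]
  bind g := (c -> Int)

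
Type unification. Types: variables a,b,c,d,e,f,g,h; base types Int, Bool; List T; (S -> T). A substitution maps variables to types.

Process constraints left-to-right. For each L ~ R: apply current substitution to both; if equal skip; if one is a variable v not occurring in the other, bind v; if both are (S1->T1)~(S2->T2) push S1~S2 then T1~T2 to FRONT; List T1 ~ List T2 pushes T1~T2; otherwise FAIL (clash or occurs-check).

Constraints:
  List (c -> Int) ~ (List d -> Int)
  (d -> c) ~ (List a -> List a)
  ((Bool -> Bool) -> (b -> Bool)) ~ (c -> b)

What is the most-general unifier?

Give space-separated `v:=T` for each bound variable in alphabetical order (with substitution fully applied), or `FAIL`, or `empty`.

Answer: FAIL

Derivation:
step 1: unify List (c -> Int) ~ (List d -> Int)  [subst: {-} | 2 pending]
  clash: List (c -> Int) vs (List d -> Int)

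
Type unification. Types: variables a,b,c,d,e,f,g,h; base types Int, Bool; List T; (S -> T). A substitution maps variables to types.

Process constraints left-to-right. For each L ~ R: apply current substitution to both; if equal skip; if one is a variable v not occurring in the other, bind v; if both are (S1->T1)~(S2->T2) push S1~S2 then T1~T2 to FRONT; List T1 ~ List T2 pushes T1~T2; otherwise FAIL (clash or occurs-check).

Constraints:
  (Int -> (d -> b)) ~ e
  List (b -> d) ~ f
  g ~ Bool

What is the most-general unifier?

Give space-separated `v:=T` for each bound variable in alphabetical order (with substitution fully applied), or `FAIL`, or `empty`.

step 1: unify (Int -> (d -> b)) ~ e  [subst: {-} | 2 pending]
  bind e := (Int -> (d -> b))
step 2: unify List (b -> d) ~ f  [subst: {e:=(Int -> (d -> b))} | 1 pending]
  bind f := List (b -> d)
step 3: unify g ~ Bool  [subst: {e:=(Int -> (d -> b)), f:=List (b -> d)} | 0 pending]
  bind g := Bool

Answer: e:=(Int -> (d -> b)) f:=List (b -> d) g:=Bool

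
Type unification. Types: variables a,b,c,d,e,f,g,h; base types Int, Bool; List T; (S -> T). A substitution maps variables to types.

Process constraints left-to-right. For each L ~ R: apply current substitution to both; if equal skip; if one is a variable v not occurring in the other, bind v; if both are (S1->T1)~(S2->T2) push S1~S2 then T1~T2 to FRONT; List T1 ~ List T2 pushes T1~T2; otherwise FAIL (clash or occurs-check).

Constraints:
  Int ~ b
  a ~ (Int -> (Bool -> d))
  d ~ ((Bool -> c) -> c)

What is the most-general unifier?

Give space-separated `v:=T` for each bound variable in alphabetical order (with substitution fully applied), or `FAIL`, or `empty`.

Answer: a:=(Int -> (Bool -> ((Bool -> c) -> c))) b:=Int d:=((Bool -> c) -> c)

Derivation:
step 1: unify Int ~ b  [subst: {-} | 2 pending]
  bind b := Int
step 2: unify a ~ (Int -> (Bool -> d))  [subst: {b:=Int} | 1 pending]
  bind a := (Int -> (Bool -> d))
step 3: unify d ~ ((Bool -> c) -> c)  [subst: {b:=Int, a:=(Int -> (Bool -> d))} | 0 pending]
  bind d := ((Bool -> c) -> c)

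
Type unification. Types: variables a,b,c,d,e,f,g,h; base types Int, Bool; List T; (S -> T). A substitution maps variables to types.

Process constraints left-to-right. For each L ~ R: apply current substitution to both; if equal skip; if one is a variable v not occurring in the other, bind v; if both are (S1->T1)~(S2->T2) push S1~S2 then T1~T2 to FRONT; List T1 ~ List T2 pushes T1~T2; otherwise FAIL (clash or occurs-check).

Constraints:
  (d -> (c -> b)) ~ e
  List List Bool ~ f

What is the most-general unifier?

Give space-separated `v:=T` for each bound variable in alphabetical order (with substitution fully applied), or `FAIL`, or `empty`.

step 1: unify (d -> (c -> b)) ~ e  [subst: {-} | 1 pending]
  bind e := (d -> (c -> b))
step 2: unify List List Bool ~ f  [subst: {e:=(d -> (c -> b))} | 0 pending]
  bind f := List List Bool

Answer: e:=(d -> (c -> b)) f:=List List Bool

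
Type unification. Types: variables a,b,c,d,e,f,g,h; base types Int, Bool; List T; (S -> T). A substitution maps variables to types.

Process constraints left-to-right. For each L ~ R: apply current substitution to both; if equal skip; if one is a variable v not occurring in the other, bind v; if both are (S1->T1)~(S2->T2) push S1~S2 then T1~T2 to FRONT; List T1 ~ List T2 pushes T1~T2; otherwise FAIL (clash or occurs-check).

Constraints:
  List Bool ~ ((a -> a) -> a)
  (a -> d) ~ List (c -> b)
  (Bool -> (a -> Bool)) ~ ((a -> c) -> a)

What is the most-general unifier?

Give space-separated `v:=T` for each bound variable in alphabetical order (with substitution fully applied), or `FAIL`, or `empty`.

Answer: FAIL

Derivation:
step 1: unify List Bool ~ ((a -> a) -> a)  [subst: {-} | 2 pending]
  clash: List Bool vs ((a -> a) -> a)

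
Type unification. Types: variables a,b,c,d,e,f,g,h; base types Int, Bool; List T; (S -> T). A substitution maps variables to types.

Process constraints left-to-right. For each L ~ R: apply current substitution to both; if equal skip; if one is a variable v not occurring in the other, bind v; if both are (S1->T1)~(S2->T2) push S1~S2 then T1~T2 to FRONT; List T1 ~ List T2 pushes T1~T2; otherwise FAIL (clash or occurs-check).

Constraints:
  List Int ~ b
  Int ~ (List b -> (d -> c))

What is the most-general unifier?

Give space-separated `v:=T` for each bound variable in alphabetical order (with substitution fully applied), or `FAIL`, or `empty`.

Answer: FAIL

Derivation:
step 1: unify List Int ~ b  [subst: {-} | 1 pending]
  bind b := List Int
step 2: unify Int ~ (List List Int -> (d -> c))  [subst: {b:=List Int} | 0 pending]
  clash: Int vs (List List Int -> (d -> c))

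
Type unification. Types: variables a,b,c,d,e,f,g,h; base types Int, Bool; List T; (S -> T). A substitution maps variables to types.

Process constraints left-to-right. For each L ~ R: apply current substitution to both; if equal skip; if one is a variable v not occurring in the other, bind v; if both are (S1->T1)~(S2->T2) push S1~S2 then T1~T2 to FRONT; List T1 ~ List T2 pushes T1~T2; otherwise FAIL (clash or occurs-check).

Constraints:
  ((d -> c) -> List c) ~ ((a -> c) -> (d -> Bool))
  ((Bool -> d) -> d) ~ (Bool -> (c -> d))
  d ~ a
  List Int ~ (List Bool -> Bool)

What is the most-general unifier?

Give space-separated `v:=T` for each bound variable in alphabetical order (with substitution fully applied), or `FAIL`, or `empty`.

Answer: FAIL

Derivation:
step 1: unify ((d -> c) -> List c) ~ ((a -> c) -> (d -> Bool))  [subst: {-} | 3 pending]
  -> decompose arrow: push (d -> c)~(a -> c), List c~(d -> Bool)
step 2: unify (d -> c) ~ (a -> c)  [subst: {-} | 4 pending]
  -> decompose arrow: push d~a, c~c
step 3: unify d ~ a  [subst: {-} | 5 pending]
  bind d := a
step 4: unify c ~ c  [subst: {d:=a} | 4 pending]
  -> identical, skip
step 5: unify List c ~ (a -> Bool)  [subst: {d:=a} | 3 pending]
  clash: List c vs (a -> Bool)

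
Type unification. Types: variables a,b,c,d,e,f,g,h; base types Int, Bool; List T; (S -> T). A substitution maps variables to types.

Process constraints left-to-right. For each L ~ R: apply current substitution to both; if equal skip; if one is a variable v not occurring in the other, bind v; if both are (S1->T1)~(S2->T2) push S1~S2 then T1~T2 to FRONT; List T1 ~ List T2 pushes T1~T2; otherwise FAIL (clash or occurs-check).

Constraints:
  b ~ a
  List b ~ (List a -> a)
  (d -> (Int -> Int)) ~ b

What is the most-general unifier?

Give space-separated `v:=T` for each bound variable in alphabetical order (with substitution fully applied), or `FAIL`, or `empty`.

Answer: FAIL

Derivation:
step 1: unify b ~ a  [subst: {-} | 2 pending]
  bind b := a
step 2: unify List a ~ (List a -> a)  [subst: {b:=a} | 1 pending]
  clash: List a vs (List a -> a)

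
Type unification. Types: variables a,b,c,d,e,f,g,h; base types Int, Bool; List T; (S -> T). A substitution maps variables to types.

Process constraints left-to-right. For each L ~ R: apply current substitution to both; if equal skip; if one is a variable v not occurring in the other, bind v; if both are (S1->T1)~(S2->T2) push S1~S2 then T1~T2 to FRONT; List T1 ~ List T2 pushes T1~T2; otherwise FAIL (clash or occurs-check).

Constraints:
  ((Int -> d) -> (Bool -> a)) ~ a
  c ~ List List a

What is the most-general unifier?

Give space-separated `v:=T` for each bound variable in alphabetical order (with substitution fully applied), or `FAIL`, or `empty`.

step 1: unify ((Int -> d) -> (Bool -> a)) ~ a  [subst: {-} | 1 pending]
  occurs-check fail

Answer: FAIL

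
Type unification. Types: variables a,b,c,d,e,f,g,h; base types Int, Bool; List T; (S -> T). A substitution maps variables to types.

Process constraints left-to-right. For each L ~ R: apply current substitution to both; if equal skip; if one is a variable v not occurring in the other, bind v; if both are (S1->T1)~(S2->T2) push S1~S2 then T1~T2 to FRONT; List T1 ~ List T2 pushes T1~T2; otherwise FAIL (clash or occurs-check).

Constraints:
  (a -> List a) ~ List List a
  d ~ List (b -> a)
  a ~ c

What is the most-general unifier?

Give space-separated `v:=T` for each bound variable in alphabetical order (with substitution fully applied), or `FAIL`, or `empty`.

Answer: FAIL

Derivation:
step 1: unify (a -> List a) ~ List List a  [subst: {-} | 2 pending]
  clash: (a -> List a) vs List List a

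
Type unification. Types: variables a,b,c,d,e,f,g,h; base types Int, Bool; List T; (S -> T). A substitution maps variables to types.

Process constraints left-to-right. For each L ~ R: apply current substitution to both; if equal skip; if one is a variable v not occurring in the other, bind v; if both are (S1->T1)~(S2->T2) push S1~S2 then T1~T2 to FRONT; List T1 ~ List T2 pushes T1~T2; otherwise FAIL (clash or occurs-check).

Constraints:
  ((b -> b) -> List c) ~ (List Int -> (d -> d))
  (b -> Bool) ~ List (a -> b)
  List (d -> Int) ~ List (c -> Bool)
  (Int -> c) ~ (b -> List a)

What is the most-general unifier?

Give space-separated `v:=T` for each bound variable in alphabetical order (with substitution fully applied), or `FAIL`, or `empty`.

Answer: FAIL

Derivation:
step 1: unify ((b -> b) -> List c) ~ (List Int -> (d -> d))  [subst: {-} | 3 pending]
  -> decompose arrow: push (b -> b)~List Int, List c~(d -> d)
step 2: unify (b -> b) ~ List Int  [subst: {-} | 4 pending]
  clash: (b -> b) vs List Int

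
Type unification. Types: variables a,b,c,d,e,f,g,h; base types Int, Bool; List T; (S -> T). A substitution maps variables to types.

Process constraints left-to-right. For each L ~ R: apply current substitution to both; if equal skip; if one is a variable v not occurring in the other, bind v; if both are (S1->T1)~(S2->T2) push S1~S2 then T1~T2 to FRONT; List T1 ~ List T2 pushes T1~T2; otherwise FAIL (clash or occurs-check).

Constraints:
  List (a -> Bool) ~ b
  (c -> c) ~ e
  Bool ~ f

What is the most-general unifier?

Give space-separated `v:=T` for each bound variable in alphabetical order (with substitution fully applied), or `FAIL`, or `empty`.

step 1: unify List (a -> Bool) ~ b  [subst: {-} | 2 pending]
  bind b := List (a -> Bool)
step 2: unify (c -> c) ~ e  [subst: {b:=List (a -> Bool)} | 1 pending]
  bind e := (c -> c)
step 3: unify Bool ~ f  [subst: {b:=List (a -> Bool), e:=(c -> c)} | 0 pending]
  bind f := Bool

Answer: b:=List (a -> Bool) e:=(c -> c) f:=Bool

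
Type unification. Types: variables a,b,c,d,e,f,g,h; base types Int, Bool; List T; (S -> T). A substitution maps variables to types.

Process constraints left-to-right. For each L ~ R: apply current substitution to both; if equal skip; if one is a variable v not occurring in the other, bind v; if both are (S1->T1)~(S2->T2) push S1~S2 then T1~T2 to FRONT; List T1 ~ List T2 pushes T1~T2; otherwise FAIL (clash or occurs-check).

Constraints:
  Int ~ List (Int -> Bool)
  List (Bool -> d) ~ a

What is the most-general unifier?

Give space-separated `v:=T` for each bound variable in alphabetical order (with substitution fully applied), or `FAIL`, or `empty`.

step 1: unify Int ~ List (Int -> Bool)  [subst: {-} | 1 pending]
  clash: Int vs List (Int -> Bool)

Answer: FAIL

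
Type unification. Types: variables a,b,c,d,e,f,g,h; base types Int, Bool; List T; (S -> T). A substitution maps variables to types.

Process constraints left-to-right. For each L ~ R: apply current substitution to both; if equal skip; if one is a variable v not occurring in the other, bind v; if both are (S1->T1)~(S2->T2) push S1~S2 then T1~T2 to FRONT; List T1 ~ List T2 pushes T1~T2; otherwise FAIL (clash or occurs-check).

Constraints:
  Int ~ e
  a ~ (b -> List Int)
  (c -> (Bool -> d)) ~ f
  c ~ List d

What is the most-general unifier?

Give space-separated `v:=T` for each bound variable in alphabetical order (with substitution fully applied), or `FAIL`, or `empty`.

step 1: unify Int ~ e  [subst: {-} | 3 pending]
  bind e := Int
step 2: unify a ~ (b -> List Int)  [subst: {e:=Int} | 2 pending]
  bind a := (b -> List Int)
step 3: unify (c -> (Bool -> d)) ~ f  [subst: {e:=Int, a:=(b -> List Int)} | 1 pending]
  bind f := (c -> (Bool -> d))
step 4: unify c ~ List d  [subst: {e:=Int, a:=(b -> List Int), f:=(c -> (Bool -> d))} | 0 pending]
  bind c := List d

Answer: a:=(b -> List Int) c:=List d e:=Int f:=(List d -> (Bool -> d))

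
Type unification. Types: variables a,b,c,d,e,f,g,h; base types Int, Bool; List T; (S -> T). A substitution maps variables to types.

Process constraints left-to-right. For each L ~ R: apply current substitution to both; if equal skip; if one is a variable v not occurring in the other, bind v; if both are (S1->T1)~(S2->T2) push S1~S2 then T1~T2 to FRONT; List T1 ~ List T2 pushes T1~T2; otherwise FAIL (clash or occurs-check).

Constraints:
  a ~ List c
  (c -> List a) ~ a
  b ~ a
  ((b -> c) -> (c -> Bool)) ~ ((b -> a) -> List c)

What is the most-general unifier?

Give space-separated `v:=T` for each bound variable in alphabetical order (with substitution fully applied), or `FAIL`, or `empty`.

step 1: unify a ~ List c  [subst: {-} | 3 pending]
  bind a := List c
step 2: unify (c -> List List c) ~ List c  [subst: {a:=List c} | 2 pending]
  clash: (c -> List List c) vs List c

Answer: FAIL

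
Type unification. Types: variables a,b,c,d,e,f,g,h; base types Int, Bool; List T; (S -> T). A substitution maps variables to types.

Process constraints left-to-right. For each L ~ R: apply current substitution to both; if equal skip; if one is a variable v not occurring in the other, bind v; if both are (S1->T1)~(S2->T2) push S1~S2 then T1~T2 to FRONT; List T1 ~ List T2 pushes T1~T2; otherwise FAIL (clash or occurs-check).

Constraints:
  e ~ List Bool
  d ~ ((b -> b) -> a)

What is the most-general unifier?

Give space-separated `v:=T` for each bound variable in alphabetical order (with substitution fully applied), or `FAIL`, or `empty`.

step 1: unify e ~ List Bool  [subst: {-} | 1 pending]
  bind e := List Bool
step 2: unify d ~ ((b -> b) -> a)  [subst: {e:=List Bool} | 0 pending]
  bind d := ((b -> b) -> a)

Answer: d:=((b -> b) -> a) e:=List Bool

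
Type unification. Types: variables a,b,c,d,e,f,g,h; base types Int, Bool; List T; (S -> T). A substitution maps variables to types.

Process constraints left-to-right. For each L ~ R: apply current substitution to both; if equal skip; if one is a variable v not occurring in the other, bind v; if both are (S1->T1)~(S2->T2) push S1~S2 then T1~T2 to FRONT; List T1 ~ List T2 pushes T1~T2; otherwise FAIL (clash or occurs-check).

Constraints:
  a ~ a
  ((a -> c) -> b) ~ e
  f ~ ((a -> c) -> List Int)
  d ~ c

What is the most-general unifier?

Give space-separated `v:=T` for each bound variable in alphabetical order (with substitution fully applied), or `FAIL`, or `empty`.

step 1: unify a ~ a  [subst: {-} | 3 pending]
  -> identical, skip
step 2: unify ((a -> c) -> b) ~ e  [subst: {-} | 2 pending]
  bind e := ((a -> c) -> b)
step 3: unify f ~ ((a -> c) -> List Int)  [subst: {e:=((a -> c) -> b)} | 1 pending]
  bind f := ((a -> c) -> List Int)
step 4: unify d ~ c  [subst: {e:=((a -> c) -> b), f:=((a -> c) -> List Int)} | 0 pending]
  bind d := c

Answer: d:=c e:=((a -> c) -> b) f:=((a -> c) -> List Int)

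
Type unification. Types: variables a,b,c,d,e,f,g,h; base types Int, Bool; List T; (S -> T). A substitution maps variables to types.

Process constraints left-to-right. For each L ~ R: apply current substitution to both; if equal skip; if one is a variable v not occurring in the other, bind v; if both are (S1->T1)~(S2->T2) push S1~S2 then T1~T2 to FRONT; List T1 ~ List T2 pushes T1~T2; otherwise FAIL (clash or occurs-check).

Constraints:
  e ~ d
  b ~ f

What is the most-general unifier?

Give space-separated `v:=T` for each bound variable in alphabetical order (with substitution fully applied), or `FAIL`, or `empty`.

step 1: unify e ~ d  [subst: {-} | 1 pending]
  bind e := d
step 2: unify b ~ f  [subst: {e:=d} | 0 pending]
  bind b := f

Answer: b:=f e:=d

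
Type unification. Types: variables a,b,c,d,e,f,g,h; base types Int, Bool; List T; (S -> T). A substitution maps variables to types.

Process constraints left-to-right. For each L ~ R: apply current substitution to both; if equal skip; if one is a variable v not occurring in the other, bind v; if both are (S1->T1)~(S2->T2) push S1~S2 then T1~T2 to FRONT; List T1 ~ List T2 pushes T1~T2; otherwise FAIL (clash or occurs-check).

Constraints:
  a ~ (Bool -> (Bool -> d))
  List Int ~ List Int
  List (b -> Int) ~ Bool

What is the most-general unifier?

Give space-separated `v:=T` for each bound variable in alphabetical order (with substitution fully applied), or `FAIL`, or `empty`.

Answer: FAIL

Derivation:
step 1: unify a ~ (Bool -> (Bool -> d))  [subst: {-} | 2 pending]
  bind a := (Bool -> (Bool -> d))
step 2: unify List Int ~ List Int  [subst: {a:=(Bool -> (Bool -> d))} | 1 pending]
  -> identical, skip
step 3: unify List (b -> Int) ~ Bool  [subst: {a:=(Bool -> (Bool -> d))} | 0 pending]
  clash: List (b -> Int) vs Bool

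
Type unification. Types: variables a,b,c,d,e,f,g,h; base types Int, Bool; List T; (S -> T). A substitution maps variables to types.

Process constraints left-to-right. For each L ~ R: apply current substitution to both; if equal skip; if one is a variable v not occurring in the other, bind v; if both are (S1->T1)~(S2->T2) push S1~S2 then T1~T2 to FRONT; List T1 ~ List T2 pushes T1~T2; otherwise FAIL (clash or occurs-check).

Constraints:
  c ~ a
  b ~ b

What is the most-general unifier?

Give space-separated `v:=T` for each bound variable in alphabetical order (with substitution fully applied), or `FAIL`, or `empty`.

Answer: c:=a

Derivation:
step 1: unify c ~ a  [subst: {-} | 1 pending]
  bind c := a
step 2: unify b ~ b  [subst: {c:=a} | 0 pending]
  -> identical, skip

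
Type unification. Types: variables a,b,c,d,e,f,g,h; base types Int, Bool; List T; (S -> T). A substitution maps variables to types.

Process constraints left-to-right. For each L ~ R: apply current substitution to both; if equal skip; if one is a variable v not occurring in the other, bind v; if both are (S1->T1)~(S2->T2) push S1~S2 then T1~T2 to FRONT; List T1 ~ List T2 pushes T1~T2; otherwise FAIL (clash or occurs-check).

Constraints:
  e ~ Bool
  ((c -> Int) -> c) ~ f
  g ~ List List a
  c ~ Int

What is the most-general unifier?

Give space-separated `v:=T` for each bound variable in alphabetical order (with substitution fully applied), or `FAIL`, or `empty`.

Answer: c:=Int e:=Bool f:=((Int -> Int) -> Int) g:=List List a

Derivation:
step 1: unify e ~ Bool  [subst: {-} | 3 pending]
  bind e := Bool
step 2: unify ((c -> Int) -> c) ~ f  [subst: {e:=Bool} | 2 pending]
  bind f := ((c -> Int) -> c)
step 3: unify g ~ List List a  [subst: {e:=Bool, f:=((c -> Int) -> c)} | 1 pending]
  bind g := List List a
step 4: unify c ~ Int  [subst: {e:=Bool, f:=((c -> Int) -> c), g:=List List a} | 0 pending]
  bind c := Int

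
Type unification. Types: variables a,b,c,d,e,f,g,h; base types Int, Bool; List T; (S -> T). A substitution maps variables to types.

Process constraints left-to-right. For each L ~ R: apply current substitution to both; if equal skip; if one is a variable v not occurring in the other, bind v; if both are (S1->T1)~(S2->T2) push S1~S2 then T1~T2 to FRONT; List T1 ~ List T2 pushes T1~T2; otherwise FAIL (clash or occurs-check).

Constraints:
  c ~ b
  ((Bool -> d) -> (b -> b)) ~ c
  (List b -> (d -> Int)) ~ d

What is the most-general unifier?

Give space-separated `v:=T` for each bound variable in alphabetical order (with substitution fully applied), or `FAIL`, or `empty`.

step 1: unify c ~ b  [subst: {-} | 2 pending]
  bind c := b
step 2: unify ((Bool -> d) -> (b -> b)) ~ b  [subst: {c:=b} | 1 pending]
  occurs-check fail

Answer: FAIL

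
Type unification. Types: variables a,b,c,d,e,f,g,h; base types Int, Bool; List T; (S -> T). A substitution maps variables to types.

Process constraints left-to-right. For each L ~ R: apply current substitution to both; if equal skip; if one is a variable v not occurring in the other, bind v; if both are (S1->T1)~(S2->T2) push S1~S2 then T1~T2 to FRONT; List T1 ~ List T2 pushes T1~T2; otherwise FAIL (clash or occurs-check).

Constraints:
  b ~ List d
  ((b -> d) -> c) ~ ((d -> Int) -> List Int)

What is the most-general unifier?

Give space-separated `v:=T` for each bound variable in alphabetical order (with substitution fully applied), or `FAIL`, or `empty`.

Answer: FAIL

Derivation:
step 1: unify b ~ List d  [subst: {-} | 1 pending]
  bind b := List d
step 2: unify ((List d -> d) -> c) ~ ((d -> Int) -> List Int)  [subst: {b:=List d} | 0 pending]
  -> decompose arrow: push (List d -> d)~(d -> Int), c~List Int
step 3: unify (List d -> d) ~ (d -> Int)  [subst: {b:=List d} | 1 pending]
  -> decompose arrow: push List d~d, d~Int
step 4: unify List d ~ d  [subst: {b:=List d} | 2 pending]
  occurs-check fail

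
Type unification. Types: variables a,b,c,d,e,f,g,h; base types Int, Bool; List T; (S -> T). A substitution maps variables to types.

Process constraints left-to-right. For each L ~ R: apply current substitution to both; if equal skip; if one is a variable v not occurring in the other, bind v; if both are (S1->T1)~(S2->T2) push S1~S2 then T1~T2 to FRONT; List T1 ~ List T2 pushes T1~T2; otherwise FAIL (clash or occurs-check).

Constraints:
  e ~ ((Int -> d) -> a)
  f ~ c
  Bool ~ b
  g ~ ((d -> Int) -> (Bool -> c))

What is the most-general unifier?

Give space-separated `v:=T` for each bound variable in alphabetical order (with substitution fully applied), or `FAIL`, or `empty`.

Answer: b:=Bool e:=((Int -> d) -> a) f:=c g:=((d -> Int) -> (Bool -> c))

Derivation:
step 1: unify e ~ ((Int -> d) -> a)  [subst: {-} | 3 pending]
  bind e := ((Int -> d) -> a)
step 2: unify f ~ c  [subst: {e:=((Int -> d) -> a)} | 2 pending]
  bind f := c
step 3: unify Bool ~ b  [subst: {e:=((Int -> d) -> a), f:=c} | 1 pending]
  bind b := Bool
step 4: unify g ~ ((d -> Int) -> (Bool -> c))  [subst: {e:=((Int -> d) -> a), f:=c, b:=Bool} | 0 pending]
  bind g := ((d -> Int) -> (Bool -> c))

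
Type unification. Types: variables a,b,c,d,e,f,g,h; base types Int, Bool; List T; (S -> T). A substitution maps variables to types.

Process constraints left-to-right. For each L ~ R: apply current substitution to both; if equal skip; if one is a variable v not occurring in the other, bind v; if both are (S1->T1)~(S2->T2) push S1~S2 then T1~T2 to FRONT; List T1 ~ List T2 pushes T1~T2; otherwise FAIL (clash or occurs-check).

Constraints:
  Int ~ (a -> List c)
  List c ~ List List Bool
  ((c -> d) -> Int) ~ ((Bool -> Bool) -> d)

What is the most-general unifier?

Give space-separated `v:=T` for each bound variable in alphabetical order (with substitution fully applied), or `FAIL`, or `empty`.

step 1: unify Int ~ (a -> List c)  [subst: {-} | 2 pending]
  clash: Int vs (a -> List c)

Answer: FAIL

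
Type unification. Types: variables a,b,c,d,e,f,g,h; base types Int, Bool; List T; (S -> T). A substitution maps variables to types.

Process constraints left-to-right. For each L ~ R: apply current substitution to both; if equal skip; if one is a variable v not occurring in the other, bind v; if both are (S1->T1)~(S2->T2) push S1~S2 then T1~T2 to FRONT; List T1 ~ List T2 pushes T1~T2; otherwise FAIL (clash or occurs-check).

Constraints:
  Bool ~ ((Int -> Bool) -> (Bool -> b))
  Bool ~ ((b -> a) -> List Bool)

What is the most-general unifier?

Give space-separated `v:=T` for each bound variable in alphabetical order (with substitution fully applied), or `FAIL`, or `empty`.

step 1: unify Bool ~ ((Int -> Bool) -> (Bool -> b))  [subst: {-} | 1 pending]
  clash: Bool vs ((Int -> Bool) -> (Bool -> b))

Answer: FAIL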